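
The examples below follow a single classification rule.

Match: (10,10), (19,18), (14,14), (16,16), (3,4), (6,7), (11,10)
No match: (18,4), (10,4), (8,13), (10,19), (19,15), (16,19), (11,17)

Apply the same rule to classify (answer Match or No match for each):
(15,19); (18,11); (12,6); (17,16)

No match, No match, No match, Match

The classifier is using: |first − second| ≤ 1.
(15,19) → |15−19| = 4 → No match.
(18,11) → |18−11| = 7 → No match.
(12,6) → |12−6| = 6 → No match.
(17,16) → |17−16| = 1 → Match.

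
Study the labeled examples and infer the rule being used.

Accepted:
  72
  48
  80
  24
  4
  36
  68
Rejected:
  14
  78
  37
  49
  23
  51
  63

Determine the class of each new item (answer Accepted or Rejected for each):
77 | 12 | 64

Rejected, Accepted, Accepted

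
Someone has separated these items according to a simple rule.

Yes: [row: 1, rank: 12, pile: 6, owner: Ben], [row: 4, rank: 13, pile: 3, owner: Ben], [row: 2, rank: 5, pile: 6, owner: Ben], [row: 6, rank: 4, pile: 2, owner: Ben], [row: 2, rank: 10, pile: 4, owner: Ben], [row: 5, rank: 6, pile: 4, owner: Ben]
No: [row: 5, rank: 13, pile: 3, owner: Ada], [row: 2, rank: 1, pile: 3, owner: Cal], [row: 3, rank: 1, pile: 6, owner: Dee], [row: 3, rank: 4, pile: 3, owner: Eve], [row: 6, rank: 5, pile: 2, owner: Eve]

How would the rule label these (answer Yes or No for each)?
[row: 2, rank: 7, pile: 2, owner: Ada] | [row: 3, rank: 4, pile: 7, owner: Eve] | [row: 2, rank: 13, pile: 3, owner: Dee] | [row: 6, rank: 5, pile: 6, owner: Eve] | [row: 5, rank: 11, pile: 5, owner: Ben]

No, No, No, No, Yes

The simplest hypothesis consistent with all the labels is: owner is Ben.
[row: 2, rank: 7, pile: 2, owner: Ada] → owner is Ada → No.
[row: 3, rank: 4, pile: 7, owner: Eve] → owner is Eve → No.
[row: 2, rank: 13, pile: 3, owner: Dee] → owner is Dee → No.
[row: 6, rank: 5, pile: 6, owner: Eve] → owner is Eve → No.
[row: 5, rank: 11, pile: 5, owner: Ben] → owner is Ben → Yes.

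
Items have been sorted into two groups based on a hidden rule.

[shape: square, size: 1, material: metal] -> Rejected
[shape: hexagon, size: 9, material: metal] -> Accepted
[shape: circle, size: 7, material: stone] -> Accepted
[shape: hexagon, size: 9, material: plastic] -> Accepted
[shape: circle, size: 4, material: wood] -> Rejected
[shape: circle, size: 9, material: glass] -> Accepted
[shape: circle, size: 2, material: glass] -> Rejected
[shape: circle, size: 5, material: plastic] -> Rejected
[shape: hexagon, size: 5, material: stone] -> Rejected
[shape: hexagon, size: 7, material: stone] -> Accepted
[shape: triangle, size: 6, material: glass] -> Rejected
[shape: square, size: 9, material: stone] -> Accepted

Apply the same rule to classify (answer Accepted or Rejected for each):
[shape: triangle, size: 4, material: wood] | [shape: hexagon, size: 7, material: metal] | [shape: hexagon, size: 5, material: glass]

Rejected, Accepted, Rejected

One predicate separates the groups cleanly: size ≥ 7.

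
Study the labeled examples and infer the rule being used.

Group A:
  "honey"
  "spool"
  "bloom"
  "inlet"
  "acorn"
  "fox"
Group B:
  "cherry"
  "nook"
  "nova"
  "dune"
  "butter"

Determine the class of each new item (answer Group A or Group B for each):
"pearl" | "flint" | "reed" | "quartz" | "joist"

Checking candidate rules against both groups, what survives is: odd length.
"pearl" → length 5 → Group A.
"flint" → length 5 → Group A.
"reed" → length 4 → Group B.
"quartz" → length 6 → Group B.
"joist" → length 5 → Group A.

Group A, Group A, Group B, Group B, Group A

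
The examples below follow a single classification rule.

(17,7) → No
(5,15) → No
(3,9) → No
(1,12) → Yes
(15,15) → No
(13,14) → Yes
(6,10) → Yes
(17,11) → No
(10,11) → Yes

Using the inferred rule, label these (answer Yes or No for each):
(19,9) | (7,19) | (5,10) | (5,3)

No, No, Yes, No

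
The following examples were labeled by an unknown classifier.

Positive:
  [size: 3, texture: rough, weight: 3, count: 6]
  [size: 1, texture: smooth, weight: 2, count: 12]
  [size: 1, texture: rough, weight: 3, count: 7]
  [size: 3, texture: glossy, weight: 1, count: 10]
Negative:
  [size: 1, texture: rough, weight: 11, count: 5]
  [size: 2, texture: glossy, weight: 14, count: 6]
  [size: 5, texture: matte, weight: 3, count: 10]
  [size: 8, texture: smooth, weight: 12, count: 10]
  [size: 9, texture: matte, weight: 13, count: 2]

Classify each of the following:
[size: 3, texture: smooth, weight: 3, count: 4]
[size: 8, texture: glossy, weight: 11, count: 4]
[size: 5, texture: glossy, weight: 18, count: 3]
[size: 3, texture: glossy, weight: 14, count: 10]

Positive, Negative, Negative, Negative

One predicate separates the groups cleanly: size ≤ 3 AND weight ≤ 3.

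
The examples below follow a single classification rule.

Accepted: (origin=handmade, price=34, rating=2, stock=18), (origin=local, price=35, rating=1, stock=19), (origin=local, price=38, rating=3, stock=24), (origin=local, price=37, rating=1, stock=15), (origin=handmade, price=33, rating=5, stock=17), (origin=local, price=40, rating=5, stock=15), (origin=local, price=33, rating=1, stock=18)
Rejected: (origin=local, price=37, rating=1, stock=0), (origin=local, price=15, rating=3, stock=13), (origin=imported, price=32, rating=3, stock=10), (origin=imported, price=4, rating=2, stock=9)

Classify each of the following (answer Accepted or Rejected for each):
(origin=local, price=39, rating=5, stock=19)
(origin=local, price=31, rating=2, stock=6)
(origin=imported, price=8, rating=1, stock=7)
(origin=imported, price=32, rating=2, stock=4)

Every 'Accepted' example satisfies: stock ≥ 15. None of the 'Rejected' examples do.
(origin=local, price=39, rating=5, stock=19) — stock = 19, hence Accepted. (origin=local, price=31, rating=2, stock=6) — stock = 6, hence Rejected. (origin=imported, price=8, rating=1, stock=7) — stock = 7, hence Rejected. (origin=imported, price=32, rating=2, stock=4) — stock = 4, hence Rejected.

Accepted, Rejected, Rejected, Rejected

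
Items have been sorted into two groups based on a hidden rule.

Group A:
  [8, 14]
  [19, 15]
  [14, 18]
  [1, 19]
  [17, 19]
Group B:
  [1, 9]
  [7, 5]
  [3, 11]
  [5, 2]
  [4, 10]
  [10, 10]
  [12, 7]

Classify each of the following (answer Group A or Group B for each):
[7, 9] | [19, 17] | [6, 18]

Group B, Group A, Group A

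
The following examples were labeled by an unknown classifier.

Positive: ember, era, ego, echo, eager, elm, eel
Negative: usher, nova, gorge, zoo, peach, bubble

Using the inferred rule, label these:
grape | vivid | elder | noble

'Positive' ⟺ starts with 'e'.
grape: starts with 'g' — doesn't qualify, so Negative.
vivid: starts with 'v' — doesn't qualify, so Negative.
elder: starts with 'e' — matches, so Positive.
noble: starts with 'n' — doesn't qualify, so Negative.

Negative, Negative, Positive, Negative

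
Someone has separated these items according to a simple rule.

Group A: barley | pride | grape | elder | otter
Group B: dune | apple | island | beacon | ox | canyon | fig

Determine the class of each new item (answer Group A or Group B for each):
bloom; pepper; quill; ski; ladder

Looking at the examples, the only property every 'Group A' case has and every 'Group B' case lacks is: contains 'r'.
bloom → no 'r' → Group B. pepper → has 'r' → Group A. quill → no 'r' → Group B. ski → no 'r' → Group B. ladder → has 'r' → Group A.

Group B, Group A, Group B, Group B, Group A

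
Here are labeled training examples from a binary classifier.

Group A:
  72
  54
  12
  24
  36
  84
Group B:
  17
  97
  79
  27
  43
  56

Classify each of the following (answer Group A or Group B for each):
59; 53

Group B, Group B

Checking candidate rules against both groups, what survives is: multiple of 6.
59 — 59 = 6·9 + 5, hence Group B.
53 — 53 = 6·8 + 5, hence Group B.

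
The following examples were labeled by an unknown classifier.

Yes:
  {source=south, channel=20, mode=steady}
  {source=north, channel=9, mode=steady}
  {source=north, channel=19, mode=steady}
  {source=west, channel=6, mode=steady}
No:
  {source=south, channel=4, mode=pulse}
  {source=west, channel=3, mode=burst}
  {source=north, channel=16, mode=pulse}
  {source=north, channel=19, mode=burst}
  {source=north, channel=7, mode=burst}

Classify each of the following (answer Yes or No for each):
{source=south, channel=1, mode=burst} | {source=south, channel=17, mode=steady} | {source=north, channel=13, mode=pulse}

Looking at the examples, the only property every 'Yes' case has and every 'No' case lacks is: mode is steady.
{source=south, channel=1, mode=burst} → mode is burst → No. {source=south, channel=17, mode=steady} → mode is steady → Yes. {source=north, channel=13, mode=pulse} → mode is pulse → No.

No, Yes, No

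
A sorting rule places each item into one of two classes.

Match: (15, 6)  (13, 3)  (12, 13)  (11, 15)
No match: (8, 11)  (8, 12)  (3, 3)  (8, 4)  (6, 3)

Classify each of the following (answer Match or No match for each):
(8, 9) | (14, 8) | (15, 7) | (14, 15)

Every 'Match' example satisfies: first ≥ 11. None of the 'No match' examples do.
(8, 9) → first 8 → No match. (14, 8) → first 14 → Match. (15, 7) → first 15 → Match. (14, 15) → first 14 → Match.

No match, Match, Match, Match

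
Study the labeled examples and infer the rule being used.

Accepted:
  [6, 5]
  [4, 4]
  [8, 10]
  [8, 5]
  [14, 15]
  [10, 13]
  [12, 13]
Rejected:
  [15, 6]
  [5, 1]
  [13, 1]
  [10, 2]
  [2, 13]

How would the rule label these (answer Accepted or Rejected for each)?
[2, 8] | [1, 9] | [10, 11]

The rule appears to be: |first − second| ≤ 3.
[2, 8] → |2−8| = 6 → Rejected. [1, 9] → |1−9| = 8 → Rejected. [10, 11] → |10−11| = 1 → Accepted.

Rejected, Rejected, Accepted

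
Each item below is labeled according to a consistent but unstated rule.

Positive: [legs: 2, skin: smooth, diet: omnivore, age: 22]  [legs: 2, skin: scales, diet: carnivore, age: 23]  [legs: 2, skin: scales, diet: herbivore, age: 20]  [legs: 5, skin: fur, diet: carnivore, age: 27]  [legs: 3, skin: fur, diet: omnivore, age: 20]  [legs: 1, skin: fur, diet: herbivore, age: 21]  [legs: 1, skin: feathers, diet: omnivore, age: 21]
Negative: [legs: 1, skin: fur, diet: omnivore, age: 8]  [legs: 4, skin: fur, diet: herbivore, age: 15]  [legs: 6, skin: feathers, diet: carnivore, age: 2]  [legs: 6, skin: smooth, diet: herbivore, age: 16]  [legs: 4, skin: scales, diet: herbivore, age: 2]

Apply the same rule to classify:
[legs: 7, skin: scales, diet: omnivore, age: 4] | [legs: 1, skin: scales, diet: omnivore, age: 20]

Negative, Positive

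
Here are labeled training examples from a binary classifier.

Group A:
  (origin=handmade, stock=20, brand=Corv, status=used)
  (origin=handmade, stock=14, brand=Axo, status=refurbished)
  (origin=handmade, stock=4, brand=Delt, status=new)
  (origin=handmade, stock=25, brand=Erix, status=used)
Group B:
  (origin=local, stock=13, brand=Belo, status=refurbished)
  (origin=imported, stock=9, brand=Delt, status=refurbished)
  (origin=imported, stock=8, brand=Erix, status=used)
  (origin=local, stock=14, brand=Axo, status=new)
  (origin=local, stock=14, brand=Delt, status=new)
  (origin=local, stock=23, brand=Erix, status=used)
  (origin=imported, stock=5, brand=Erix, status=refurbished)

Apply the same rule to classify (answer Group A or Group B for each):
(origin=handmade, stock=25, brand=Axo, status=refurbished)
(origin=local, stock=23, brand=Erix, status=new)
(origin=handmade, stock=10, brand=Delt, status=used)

Group A, Group B, Group A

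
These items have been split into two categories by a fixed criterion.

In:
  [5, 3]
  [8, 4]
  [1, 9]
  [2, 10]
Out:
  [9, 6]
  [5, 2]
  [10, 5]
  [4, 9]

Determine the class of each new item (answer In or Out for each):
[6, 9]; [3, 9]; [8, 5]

Rule: sum is even. This holds for each 'In' example and fails for each 'Out' one.
[6, 9]: 6+9 = 15, fails this test → Out.
[3, 9]: 3+9 = 12, meets the rule → In.
[8, 5]: 8+5 = 13, fails this test → Out.

Out, In, Out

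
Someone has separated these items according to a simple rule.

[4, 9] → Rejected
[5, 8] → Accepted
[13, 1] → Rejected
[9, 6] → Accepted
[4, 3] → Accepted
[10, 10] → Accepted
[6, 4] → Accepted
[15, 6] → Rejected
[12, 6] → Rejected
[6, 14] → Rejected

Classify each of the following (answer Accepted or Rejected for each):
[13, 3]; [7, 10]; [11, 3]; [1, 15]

Rule: |first − second| ≤ 3. This holds for each 'Accepted' example and fails for each 'Rejected' one.
[13, 3]: Rejected (|13−3| = 10). [7, 10]: Accepted (|7−10| = 3). [11, 3]: Rejected (|11−3| = 8). [1, 15]: Rejected (|1−15| = 14).

Rejected, Accepted, Rejected, Rejected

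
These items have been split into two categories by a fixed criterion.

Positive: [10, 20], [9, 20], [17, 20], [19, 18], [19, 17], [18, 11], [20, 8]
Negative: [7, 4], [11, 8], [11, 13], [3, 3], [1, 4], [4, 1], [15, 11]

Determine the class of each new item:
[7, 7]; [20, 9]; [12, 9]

Negative, Positive, Negative

The classifier is using: sum ≥ 28.
[7, 7] — 7+7 = 14, hence Negative. [20, 9] — 20+9 = 29, hence Positive. [12, 9] — 12+9 = 21, hence Negative.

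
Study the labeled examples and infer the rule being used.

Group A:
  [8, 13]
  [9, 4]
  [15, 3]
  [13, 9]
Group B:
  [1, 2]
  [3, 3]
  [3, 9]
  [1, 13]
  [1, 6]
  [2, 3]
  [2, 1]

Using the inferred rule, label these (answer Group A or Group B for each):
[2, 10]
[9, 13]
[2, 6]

Rule: first ≥ 4. This holds for each 'Group A' example and fails for each 'Group B' one.
[2, 10]: first 2 — doesn't qualify, so Group B.
[9, 13]: first 9 — qualifies, so Group A.
[2, 6]: first 2 — doesn't qualify, so Group B.

Group B, Group A, Group B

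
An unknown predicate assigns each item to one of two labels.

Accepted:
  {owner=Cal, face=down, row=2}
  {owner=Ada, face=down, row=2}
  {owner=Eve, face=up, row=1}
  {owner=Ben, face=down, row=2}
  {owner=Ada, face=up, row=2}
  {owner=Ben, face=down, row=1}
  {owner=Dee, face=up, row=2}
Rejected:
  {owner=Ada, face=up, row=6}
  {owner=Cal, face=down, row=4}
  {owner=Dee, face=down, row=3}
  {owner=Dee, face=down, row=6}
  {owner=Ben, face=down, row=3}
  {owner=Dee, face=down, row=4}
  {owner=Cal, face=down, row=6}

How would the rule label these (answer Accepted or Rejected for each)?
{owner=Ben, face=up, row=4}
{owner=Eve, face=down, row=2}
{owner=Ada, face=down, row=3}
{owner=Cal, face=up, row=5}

Rejected, Accepted, Rejected, Rejected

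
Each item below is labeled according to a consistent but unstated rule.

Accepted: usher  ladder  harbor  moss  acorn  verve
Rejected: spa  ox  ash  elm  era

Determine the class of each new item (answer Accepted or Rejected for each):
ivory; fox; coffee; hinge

Accepted, Rejected, Accepted, Accepted

The classifier is using: length ≥ 4.
ivory → length 5 → Accepted. fox → length 3 → Rejected. coffee → length 6 → Accepted. hinge → length 5 → Accepted.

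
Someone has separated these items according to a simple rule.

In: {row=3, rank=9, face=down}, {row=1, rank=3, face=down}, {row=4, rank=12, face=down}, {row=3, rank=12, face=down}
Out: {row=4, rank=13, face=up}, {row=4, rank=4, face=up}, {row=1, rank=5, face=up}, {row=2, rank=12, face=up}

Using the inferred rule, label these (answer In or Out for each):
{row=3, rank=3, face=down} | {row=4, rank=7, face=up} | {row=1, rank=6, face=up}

In, Out, Out

Every 'In' example satisfies: face is down. None of the 'Out' examples do.
In: {row=3, rank=3, face=down}, since face is down.
Out: {row=4, rank=7, face=up}, since face is up.
Out: {row=1, rank=6, face=up}, since face is up.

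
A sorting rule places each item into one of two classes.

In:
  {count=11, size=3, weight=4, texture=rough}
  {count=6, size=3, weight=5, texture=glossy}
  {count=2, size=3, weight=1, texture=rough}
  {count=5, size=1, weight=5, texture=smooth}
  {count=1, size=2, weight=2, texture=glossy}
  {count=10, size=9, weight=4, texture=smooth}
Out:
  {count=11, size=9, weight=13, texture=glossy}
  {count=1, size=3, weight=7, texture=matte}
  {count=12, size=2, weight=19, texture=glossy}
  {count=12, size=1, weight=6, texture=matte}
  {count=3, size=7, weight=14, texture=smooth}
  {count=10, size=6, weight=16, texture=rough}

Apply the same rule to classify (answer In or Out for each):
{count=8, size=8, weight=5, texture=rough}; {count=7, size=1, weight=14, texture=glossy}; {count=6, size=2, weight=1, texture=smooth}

In, Out, In

Rule: weight ≤ 5. This holds for each 'In' example and fails for each 'Out' one.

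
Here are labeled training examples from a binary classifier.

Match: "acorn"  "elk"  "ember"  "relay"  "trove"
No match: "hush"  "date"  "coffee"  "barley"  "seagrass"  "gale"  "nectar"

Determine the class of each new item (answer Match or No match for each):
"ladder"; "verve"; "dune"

No match, Match, No match

The rule appears to be: odd length.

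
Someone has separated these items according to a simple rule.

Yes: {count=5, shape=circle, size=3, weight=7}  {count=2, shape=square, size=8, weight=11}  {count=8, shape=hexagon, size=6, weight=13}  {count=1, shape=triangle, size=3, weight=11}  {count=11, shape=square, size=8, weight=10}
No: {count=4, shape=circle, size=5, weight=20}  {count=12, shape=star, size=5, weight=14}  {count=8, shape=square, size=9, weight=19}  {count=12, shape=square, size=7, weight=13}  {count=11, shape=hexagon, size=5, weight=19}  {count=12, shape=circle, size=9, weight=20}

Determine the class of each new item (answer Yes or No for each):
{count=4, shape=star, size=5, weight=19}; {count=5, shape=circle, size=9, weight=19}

No, No

The distinguishing property — weight ≤ 13 AND count ≤ 11 — holds for all the 'Yes' cases and none of the 'No' cases.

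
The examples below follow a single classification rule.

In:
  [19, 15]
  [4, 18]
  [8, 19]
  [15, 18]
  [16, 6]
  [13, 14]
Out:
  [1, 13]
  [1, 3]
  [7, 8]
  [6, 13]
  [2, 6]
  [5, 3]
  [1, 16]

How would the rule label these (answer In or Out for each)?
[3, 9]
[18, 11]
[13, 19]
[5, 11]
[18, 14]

Out, In, In, Out, In

The simplest hypothesis consistent with all the labels is: sum ≥ 22.
[3, 9]: 3+9 = 12 — does not fit, so Out. [18, 11]: 18+11 = 29 — checks out, so In. [13, 19]: 13+19 = 32 — checks out, so In. [5, 11]: 5+11 = 16 — does not fit, so Out. [18, 14]: 18+14 = 32 — checks out, so In.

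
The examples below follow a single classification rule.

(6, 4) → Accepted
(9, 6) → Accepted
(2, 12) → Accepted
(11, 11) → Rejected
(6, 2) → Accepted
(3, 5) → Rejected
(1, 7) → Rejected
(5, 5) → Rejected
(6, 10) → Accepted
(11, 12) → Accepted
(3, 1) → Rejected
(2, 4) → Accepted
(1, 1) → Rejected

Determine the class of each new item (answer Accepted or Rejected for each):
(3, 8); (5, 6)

Accepted, Accepted

The classifier is using: second is even.
Accepted: (3, 8), since second 8. Accepted: (5, 6), since second 6.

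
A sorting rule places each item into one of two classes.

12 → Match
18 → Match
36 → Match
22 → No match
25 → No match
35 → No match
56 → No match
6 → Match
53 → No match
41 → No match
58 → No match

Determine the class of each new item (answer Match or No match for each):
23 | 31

'Match' ⟺ multiple of 3.
23 → 23 = 3·7 + 2 → No match.
31 → 31 = 3·10 + 1 → No match.

No match, No match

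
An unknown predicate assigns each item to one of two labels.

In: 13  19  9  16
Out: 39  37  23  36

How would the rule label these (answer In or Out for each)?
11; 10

In, In

The distinguishing property — at most 19 — holds for all the 'In' cases and none of the 'Out' cases.
11: In (11 ≤ 19). 10: In (10 ≤ 19).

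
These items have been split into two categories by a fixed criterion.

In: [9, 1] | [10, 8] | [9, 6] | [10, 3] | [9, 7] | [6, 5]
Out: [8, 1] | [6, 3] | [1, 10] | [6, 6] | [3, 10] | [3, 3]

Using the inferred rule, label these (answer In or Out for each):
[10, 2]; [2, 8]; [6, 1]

In, Out, Out

'In' ⟺ first > second AND sum ≥ 10.
[10, 2]: 10 > 2, 10+2 = 12 — has this property, so In. [2, 8]: 2 < 8, 2+8 = 10 — fails this test, so Out. [6, 1]: 6 > 1, 6+1 = 7 — fails this test, so Out.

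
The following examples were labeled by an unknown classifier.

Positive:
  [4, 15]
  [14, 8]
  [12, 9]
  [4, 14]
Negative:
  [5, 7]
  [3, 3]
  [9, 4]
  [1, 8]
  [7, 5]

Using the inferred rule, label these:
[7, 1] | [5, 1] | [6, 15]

Negative, Negative, Positive

The rule appears to be: first is even.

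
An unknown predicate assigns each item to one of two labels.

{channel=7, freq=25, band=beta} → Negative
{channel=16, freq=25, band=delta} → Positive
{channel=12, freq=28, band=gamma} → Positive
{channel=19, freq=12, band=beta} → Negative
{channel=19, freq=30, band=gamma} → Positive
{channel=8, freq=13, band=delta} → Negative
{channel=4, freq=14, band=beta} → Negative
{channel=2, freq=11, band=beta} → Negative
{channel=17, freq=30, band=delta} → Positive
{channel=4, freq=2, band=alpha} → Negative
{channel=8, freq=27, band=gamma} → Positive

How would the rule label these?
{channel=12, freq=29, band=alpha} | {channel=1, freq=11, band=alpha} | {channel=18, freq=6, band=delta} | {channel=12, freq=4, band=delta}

A rule that fits every label: freq ≥ 14 AND channel ≥ 8 — true of each 'Positive' example, false of each 'Negative' one.
{channel=12, freq=29, band=alpha}: Positive (freq = 29, channel = 12).
{channel=1, freq=11, band=alpha}: Negative (freq = 11, channel = 1).
{channel=18, freq=6, band=delta}: Negative (freq = 6, channel = 18).
{channel=12, freq=4, band=delta}: Negative (freq = 4, channel = 12).

Positive, Negative, Negative, Negative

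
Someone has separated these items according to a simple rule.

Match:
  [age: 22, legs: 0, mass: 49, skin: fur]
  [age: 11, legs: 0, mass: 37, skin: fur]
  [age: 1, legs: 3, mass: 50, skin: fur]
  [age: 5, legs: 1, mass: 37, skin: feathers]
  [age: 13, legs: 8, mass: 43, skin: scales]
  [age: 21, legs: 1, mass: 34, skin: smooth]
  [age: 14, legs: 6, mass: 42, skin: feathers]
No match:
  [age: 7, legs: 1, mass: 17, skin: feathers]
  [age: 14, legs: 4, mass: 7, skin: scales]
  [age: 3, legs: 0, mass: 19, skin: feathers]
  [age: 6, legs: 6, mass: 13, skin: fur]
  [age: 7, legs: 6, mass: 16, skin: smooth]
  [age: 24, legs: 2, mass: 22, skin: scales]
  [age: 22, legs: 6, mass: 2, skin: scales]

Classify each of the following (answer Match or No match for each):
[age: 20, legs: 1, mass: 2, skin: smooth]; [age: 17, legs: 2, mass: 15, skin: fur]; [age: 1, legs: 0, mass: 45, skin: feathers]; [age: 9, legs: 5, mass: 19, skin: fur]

No match, No match, Match, No match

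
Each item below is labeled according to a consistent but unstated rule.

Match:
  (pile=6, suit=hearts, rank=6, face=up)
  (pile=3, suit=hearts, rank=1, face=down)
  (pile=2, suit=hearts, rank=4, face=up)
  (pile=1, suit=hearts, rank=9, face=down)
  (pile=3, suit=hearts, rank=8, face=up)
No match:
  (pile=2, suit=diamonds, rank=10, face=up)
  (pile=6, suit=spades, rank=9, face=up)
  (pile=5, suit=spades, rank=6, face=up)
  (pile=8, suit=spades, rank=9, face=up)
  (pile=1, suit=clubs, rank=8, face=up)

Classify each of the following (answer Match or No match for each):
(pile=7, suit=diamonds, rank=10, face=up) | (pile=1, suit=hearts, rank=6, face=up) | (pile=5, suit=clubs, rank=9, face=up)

No match, Match, No match

Looking at the examples, the only property every 'Match' case has and every 'No match' case lacks is: suit is hearts.
(pile=7, suit=diamonds, rank=10, face=up): No match (suit is diamonds).
(pile=1, suit=hearts, rank=6, face=up): Match (suit is hearts).
(pile=5, suit=clubs, rank=9, face=up): No match (suit is clubs).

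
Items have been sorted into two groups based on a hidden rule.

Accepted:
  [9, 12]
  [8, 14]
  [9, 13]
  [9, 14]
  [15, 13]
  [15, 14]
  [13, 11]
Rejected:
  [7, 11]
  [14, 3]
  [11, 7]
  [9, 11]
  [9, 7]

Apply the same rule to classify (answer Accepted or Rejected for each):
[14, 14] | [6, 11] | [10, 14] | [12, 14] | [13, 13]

Accepted, Rejected, Accepted, Accepted, Accepted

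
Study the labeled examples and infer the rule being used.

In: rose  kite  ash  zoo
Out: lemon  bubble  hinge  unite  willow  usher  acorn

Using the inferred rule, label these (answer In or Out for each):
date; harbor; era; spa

The classifier is using: length ≤ 4.
In: date, since length 4.
Out: harbor, since length 6.
In: era, since length 3.
In: spa, since length 3.

In, Out, In, In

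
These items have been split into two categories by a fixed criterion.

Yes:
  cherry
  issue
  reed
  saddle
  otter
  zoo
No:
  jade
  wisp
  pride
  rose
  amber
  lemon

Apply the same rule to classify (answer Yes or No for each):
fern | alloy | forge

The simplest hypothesis consistent with all the labels is: has a double letter.
fern → no doubled letter → No. alloy → 'll' doubled → Yes. forge → no doubled letter → No.

No, Yes, No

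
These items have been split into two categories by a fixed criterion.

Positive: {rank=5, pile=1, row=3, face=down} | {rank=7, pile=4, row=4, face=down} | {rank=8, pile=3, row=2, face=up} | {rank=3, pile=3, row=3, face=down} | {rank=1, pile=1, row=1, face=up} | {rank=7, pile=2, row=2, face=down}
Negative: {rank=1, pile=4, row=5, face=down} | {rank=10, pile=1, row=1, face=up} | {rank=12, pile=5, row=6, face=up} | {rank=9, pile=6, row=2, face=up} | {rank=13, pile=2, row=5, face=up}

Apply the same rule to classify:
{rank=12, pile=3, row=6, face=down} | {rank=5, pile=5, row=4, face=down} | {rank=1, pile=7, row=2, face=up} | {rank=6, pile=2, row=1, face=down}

Negative, Positive, Positive, Positive

The common property of the 'Positive' items is: row ≤ 4 AND rank ≤ 8. No 'Negative' item has it.
{rank=12, pile=3, row=6, face=down}: Negative (row = 6, rank = 12). {rank=5, pile=5, row=4, face=down}: Positive (row = 4, rank = 5). {rank=1, pile=7, row=2, face=up}: Positive (row = 2, rank = 1). {rank=6, pile=2, row=1, face=down}: Positive (row = 1, rank = 6).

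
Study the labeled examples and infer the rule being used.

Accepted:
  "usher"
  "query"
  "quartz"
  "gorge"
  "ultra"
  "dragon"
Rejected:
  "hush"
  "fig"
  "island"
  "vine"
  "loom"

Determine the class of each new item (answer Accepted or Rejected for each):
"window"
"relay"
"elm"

Rejected, Accepted, Rejected

Checking candidate rules against both groups, what survives is: contains 'r'.
"window": no 'r', lacks this property → Rejected.
"relay": has 'r', has this property → Accepted.
"elm": no 'r', lacks this property → Rejected.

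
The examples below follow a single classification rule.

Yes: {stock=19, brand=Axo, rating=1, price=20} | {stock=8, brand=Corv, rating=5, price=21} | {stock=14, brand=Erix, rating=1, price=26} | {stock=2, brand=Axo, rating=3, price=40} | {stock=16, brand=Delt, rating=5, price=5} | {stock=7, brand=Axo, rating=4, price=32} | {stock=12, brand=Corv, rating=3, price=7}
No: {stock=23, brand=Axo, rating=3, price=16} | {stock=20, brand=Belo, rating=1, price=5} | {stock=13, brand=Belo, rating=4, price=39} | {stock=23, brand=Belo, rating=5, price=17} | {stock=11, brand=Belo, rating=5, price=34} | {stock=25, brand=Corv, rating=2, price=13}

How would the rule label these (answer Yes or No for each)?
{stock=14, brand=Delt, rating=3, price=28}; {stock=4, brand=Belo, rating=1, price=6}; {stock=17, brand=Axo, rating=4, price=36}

'Yes' ⟺ brand is not Belo AND stock ≤ 19.
{stock=14, brand=Delt, rating=3, price=28}: Yes (brand is Delt, stock = 14). {stock=4, brand=Belo, rating=1, price=6}: No (brand is Belo, stock = 4). {stock=17, brand=Axo, rating=4, price=36}: Yes (brand is Axo, stock = 17).

Yes, No, Yes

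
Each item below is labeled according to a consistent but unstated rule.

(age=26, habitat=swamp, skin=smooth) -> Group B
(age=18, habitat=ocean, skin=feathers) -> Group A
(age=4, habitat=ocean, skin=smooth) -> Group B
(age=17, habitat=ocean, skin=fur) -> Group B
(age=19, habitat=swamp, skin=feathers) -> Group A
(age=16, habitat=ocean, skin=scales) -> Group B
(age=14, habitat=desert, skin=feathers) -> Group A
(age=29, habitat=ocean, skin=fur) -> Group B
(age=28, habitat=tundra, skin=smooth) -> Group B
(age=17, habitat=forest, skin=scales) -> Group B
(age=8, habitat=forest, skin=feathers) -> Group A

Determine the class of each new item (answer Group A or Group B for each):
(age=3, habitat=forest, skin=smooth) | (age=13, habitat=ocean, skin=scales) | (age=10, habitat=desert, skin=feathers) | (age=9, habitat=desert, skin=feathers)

A rule that fits every label: skin is feathers — true of each 'Group A' example, false of each 'Group B' one.
(age=3, habitat=forest, skin=smooth): skin is smooth — doesn't match, so Group B. (age=13, habitat=ocean, skin=scales): skin is scales — doesn't match, so Group B. (age=10, habitat=desert, skin=feathers): skin is feathers — satisfies this, so Group A. (age=9, habitat=desert, skin=feathers): skin is feathers — satisfies this, so Group A.

Group B, Group B, Group A, Group A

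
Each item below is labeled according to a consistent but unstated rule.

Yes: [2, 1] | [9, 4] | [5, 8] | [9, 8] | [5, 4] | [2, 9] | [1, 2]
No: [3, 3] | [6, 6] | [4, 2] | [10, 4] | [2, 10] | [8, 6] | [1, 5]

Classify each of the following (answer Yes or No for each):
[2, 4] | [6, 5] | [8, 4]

No, Yes, No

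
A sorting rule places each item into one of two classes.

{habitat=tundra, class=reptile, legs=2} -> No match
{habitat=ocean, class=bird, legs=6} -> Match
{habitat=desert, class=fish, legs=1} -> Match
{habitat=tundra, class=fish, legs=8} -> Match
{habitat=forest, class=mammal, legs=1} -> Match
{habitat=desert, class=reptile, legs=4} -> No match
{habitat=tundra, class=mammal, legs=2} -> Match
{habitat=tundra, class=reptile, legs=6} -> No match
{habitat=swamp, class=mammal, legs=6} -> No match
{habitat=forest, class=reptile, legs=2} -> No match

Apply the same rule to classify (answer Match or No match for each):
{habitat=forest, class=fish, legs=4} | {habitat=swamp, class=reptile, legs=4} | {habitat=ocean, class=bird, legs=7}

Match, No match, Match

'Match' ⟺ class is not reptile AND habitat is not swamp.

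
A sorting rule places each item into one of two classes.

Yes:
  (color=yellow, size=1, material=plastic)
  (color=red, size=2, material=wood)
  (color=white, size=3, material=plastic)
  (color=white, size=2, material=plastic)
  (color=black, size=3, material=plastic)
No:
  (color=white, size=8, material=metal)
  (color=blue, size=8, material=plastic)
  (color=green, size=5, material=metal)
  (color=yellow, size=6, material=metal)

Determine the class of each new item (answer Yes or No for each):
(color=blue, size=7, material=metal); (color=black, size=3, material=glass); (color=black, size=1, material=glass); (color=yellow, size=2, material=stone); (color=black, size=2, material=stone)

No, Yes, Yes, Yes, Yes

The common property of the 'Yes' items is: size ≤ 3. No 'No' item has it.
(color=blue, size=7, material=metal) → size = 7 → No.
(color=black, size=3, material=glass) → size = 3 → Yes.
(color=black, size=1, material=glass) → size = 1 → Yes.
(color=yellow, size=2, material=stone) → size = 2 → Yes.
(color=black, size=2, material=stone) → size = 2 → Yes.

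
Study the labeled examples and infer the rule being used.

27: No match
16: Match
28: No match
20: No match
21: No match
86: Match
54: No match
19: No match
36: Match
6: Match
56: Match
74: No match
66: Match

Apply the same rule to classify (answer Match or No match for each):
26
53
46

Match, No match, Match

Looking at the examples, the only property every 'Match' case has and every 'No match' case lacks is: ends in digit 6.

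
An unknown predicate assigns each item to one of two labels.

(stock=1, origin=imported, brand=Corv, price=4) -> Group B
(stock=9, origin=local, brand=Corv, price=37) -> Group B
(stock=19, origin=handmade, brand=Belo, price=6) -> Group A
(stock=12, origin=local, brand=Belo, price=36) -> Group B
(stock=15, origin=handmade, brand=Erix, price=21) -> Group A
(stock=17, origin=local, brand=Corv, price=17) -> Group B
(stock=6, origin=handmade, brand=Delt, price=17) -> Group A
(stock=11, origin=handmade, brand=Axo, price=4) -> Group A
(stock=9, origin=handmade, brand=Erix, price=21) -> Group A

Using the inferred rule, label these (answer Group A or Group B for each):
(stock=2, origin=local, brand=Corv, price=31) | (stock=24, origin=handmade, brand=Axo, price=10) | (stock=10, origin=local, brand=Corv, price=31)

Looking at the examples, the only property every 'Group A' case has and every 'Group B' case lacks is: origin is handmade.
(stock=2, origin=local, brand=Corv, price=31): Group B (origin is local). (stock=24, origin=handmade, brand=Axo, price=10): Group A (origin is handmade). (stock=10, origin=local, brand=Corv, price=31): Group B (origin is local).

Group B, Group A, Group B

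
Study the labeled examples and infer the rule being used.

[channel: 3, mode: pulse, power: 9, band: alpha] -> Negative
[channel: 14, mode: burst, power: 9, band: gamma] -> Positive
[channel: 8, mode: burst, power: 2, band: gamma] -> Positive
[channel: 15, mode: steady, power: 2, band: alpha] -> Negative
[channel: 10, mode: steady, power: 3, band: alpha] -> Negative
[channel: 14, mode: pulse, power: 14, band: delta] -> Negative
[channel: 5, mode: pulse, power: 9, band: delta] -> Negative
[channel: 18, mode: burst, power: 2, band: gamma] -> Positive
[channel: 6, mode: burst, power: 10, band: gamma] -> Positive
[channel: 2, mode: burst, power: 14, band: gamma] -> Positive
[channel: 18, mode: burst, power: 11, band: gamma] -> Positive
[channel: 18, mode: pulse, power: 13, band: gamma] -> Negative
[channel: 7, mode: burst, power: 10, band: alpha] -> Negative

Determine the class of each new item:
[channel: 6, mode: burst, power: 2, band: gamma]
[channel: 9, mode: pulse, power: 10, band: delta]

The simplest hypothesis consistent with all the labels is: band is gamma AND mode is burst.
Positive: [channel: 6, mode: burst, power: 2, band: gamma], since band is gamma, mode is burst.
Negative: [channel: 9, mode: pulse, power: 10, band: delta], since band is delta, mode is pulse.

Positive, Negative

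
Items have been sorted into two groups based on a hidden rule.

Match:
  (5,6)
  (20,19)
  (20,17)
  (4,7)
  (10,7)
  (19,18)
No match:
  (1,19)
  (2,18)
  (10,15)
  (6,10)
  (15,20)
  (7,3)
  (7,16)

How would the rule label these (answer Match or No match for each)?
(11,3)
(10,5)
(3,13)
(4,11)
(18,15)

'Match' ⟺ |first − second| ≤ 3.
(11,3): No match (|11−3| = 8).
(10,5): No match (|10−5| = 5).
(3,13): No match (|3−13| = 10).
(4,11): No match (|4−11| = 7).
(18,15): Match (|18−15| = 3).

No match, No match, No match, No match, Match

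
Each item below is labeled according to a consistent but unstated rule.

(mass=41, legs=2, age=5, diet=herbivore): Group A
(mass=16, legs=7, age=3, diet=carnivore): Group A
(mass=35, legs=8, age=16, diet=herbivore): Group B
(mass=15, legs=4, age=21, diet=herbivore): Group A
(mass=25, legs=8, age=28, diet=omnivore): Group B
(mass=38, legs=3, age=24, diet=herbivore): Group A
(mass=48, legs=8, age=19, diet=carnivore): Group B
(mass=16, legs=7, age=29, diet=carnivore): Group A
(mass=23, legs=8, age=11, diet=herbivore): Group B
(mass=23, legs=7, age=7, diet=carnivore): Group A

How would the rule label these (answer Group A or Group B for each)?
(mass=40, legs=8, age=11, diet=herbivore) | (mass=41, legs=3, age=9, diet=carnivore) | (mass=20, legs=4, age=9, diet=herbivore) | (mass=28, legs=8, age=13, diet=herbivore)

Group B, Group A, Group A, Group B

All 'Group A' examples share one property — legs ≤ 7 — and every 'Group B' example lacks it.
Group B: (mass=40, legs=8, age=11, diet=herbivore), since legs = 8. Group A: (mass=41, legs=3, age=9, diet=carnivore), since legs = 3. Group A: (mass=20, legs=4, age=9, diet=herbivore), since legs = 4. Group B: (mass=28, legs=8, age=13, diet=herbivore), since legs = 8.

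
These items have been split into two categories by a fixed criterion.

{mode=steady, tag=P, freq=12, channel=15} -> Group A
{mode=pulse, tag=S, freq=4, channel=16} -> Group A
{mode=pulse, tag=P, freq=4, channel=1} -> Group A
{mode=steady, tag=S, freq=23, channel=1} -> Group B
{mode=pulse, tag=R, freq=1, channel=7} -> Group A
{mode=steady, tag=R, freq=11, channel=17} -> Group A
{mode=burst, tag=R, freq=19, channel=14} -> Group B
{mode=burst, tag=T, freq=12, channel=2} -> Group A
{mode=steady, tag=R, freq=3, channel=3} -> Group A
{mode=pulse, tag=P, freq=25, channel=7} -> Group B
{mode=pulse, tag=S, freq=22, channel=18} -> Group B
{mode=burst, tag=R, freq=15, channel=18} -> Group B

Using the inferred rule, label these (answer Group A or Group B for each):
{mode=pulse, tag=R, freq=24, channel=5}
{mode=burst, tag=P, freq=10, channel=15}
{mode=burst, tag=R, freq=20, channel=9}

The pattern is that an item is 'Group A' exactly when: freq ≤ 12.
{mode=pulse, tag=R, freq=24, channel=5}: freq = 24, lacks this property → Group B. {mode=burst, tag=P, freq=10, channel=15}: freq = 10, passes → Group A. {mode=burst, tag=R, freq=20, channel=9}: freq = 20, lacks this property → Group B.

Group B, Group A, Group B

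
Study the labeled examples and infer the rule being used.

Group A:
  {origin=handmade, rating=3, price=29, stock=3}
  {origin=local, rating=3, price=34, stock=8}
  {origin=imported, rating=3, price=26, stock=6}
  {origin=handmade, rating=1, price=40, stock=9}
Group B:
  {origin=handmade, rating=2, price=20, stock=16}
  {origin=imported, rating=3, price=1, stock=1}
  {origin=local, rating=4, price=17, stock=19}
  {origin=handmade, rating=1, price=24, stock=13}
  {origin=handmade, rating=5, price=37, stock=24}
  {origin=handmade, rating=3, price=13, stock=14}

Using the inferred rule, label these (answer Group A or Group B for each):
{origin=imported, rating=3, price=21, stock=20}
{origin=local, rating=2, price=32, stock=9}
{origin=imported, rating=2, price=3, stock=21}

One predicate separates the groups cleanly: stock ≥ 3 AND stock ≤ 9.
{origin=imported, rating=3, price=21, stock=20}: stock = 20 — fails the rule, so Group B.
{origin=local, rating=2, price=32, stock=9}: stock = 9 — passes, so Group A.
{origin=imported, rating=2, price=3, stock=21}: stock = 21 — fails the rule, so Group B.

Group B, Group A, Group B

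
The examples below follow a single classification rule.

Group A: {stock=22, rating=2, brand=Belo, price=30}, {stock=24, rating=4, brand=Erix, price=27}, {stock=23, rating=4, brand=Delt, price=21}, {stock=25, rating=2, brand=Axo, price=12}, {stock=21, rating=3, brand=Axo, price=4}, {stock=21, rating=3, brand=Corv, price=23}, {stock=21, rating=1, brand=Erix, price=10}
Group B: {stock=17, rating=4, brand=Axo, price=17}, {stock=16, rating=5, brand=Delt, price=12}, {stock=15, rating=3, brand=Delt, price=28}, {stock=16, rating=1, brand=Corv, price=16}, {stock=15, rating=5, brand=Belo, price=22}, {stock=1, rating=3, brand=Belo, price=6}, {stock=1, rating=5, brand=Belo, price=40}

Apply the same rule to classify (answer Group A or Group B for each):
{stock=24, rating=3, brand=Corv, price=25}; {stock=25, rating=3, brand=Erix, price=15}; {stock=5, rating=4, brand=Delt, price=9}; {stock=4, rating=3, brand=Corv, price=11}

The distinguishing property — stock ≥ 21 — holds for all the 'Group A' cases and none of the 'Group B' cases.

Group A, Group A, Group B, Group B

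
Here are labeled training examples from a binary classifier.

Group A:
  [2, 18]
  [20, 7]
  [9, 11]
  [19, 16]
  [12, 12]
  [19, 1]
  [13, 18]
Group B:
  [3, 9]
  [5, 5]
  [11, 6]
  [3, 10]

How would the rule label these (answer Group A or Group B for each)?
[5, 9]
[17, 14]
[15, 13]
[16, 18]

The pattern is that an item is 'Group A' exactly when: sum ≥ 20.
[5, 9] → 5+9 = 14 → Group B.
[17, 14] → 17+14 = 31 → Group A.
[15, 13] → 15+13 = 28 → Group A.
[16, 18] → 16+18 = 34 → Group A.

Group B, Group A, Group A, Group A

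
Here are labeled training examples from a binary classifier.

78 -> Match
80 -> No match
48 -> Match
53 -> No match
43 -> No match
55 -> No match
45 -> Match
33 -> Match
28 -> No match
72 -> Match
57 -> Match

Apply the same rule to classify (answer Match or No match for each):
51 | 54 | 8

Comparing the two groups points to one rule — multiple of 3.
51: 51 = 3·17, meets the rule → Match.
54: 54 = 3·18, meets the rule → Match.
8: 8 = 3·2 + 2, doesn't qualify → No match.

Match, Match, No match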